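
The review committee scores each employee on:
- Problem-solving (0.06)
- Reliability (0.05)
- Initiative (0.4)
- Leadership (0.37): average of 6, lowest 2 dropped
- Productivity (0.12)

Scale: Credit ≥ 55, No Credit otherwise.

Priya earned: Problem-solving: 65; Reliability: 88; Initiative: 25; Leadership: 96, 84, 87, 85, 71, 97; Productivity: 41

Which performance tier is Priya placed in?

Leadership: drop 71, 84 → average of remaining 4 = 365/4 = 91.25
Weighted total:
  Problem-solving 65 × 0.06 = 3.9
  Reliability 88 × 0.05 = 4.4
  Initiative 25 × 0.4 = 10
  Leadership 91.25 × 0.37 = 33.7625
  Productivity 41 × 0.12 = 4.92
Sum = 56.9825
56.9825 ≥ 55 → Credit

Credit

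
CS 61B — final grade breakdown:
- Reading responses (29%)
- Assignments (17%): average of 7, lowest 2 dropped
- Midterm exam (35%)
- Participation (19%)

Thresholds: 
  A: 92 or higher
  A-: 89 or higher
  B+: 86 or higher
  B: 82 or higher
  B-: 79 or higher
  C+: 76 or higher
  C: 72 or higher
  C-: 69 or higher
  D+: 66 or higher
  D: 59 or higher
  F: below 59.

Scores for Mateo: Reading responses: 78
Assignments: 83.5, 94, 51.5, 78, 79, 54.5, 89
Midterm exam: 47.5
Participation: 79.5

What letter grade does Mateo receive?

D+

Assignments: drop 51.5, 54.5 → average of remaining 5 = 423.5/5 = 84.7
Weighted total:
  Reading responses 78 × 0.29 = 22.62
  Assignments 84.7 × 0.17 = 14.399
  Midterm exam 47.5 × 0.35 = 16.625
  Participation 79.5 × 0.19 = 15.105
Sum = 68.749
68.749 is ≥ 66 and < 69 → D+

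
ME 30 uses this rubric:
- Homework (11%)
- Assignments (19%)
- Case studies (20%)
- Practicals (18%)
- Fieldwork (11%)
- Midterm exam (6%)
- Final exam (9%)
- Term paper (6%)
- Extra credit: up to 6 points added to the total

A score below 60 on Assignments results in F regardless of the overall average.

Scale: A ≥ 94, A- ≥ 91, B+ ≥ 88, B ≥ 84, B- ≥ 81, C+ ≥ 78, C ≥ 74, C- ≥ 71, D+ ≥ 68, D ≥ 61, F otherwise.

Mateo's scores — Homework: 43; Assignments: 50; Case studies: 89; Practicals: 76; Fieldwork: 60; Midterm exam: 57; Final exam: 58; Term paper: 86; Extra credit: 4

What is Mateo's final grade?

F

Assignments score 50 < 60: minimum not met.
Weighted total:
  Homework 43 × 0.11 = 4.73
  Assignments 50 × 0.19 = 9.5
  Case studies 89 × 0.2 = 17.8
  Practicals 76 × 0.18 = 13.68
  Fieldwork 60 × 0.11 = 6.6
  Midterm exam 57 × 0.06 = 3.42
  Final exam 58 × 0.09 = 5.22
  Term paper 86 × 0.06 = 5.16
Sum = 66.11
Extra credit: 66.11 + 4 = 70.11
Because the Assignments minimum was not met, the result is F.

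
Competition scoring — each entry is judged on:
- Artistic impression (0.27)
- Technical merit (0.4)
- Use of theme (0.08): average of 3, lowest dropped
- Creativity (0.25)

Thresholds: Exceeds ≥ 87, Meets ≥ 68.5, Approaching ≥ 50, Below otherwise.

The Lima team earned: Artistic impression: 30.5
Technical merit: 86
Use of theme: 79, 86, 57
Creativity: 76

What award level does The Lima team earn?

Approaching

Use of theme: drop 57 → average of remaining 2 = 165/2 = 82.5
Weighted total:
  Artistic impression 30.5 × 0.27 = 8.235
  Technical merit 86 × 0.4 = 34.4
  Use of theme 82.5 × 0.08 = 6.6
  Creativity 76 × 0.25 = 19
Sum = 68.235
68.235 is ≥ 50 and < 68.5 → Approaching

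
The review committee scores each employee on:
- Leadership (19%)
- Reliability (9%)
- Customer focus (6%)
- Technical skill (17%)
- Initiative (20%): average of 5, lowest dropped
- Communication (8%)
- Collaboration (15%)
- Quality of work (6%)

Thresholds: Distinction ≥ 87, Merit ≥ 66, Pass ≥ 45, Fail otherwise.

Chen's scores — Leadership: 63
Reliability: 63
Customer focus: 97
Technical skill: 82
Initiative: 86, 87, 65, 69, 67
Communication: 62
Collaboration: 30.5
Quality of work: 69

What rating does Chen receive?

Initiative: drop 65 → average of remaining 4 = 309/4 = 77.25
Weighted total:
  Leadership 63 × 0.19 = 11.97
  Reliability 63 × 0.09 = 5.67
  Customer focus 97 × 0.06 = 5.82
  Technical skill 82 × 0.17 = 13.94
  Initiative 77.25 × 0.2 = 15.45
  Communication 62 × 0.08 = 4.96
  Collaboration 30.5 × 0.15 = 4.575
  Quality of work 69 × 0.06 = 4.14
Sum = 66.525
66.525 is ≥ 66 and < 87 → Merit

Merit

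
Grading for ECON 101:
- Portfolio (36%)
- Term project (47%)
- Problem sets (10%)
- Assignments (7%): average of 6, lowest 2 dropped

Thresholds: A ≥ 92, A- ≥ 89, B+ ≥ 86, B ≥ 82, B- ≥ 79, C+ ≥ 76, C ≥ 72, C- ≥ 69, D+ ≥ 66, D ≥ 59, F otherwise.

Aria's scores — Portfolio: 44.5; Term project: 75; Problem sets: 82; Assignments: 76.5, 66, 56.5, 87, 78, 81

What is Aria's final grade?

D

Assignments: drop 56.5, 66 → average of remaining 4 = 322.5/4 = 80.625
Weighted total:
  Portfolio 44.5 × 0.36 = 16.02
  Term project 75 × 0.47 = 35.25
  Problem sets 82 × 0.1 = 8.2
  Assignments 80.625 × 0.07 = 5.64375
Sum = 65.11375
65.11375 is ≥ 59 and < 66 → D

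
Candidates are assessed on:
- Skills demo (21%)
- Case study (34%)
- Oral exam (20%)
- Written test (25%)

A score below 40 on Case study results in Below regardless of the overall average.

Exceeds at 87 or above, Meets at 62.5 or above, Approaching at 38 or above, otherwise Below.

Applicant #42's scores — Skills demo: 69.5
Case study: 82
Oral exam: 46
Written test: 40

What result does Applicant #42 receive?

Approaching

Case study score 82 ≥ 40: minimum met.
Weighted total:
  Skills demo 69.5 × 0.21 = 14.595
  Case study 82 × 0.34 = 27.88
  Oral exam 46 × 0.2 = 9.2
  Written test 40 × 0.25 = 10
Sum = 61.675
61.675 is ≥ 38 and < 62.5 → Approaching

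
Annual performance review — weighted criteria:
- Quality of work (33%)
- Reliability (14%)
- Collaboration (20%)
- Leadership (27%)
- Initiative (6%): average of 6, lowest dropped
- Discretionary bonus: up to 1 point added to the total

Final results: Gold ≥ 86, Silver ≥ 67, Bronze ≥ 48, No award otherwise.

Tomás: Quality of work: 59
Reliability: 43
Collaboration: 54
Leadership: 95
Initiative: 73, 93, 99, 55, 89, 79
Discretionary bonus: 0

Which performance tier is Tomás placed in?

Initiative: drop 55 → average of remaining 5 = 433/5 = 86.6
Weighted total:
  Quality of work 59 × 0.33 = 19.47
  Reliability 43 × 0.14 = 6.02
  Collaboration 54 × 0.2 = 10.8
  Leadership 95 × 0.27 = 25.65
  Initiative 86.6 × 0.06 = 5.196
Sum = 67.136
Discretionary bonus: 67.136 + 0 = 67.136
67.136 is ≥ 67 and < 86 → Silver

Silver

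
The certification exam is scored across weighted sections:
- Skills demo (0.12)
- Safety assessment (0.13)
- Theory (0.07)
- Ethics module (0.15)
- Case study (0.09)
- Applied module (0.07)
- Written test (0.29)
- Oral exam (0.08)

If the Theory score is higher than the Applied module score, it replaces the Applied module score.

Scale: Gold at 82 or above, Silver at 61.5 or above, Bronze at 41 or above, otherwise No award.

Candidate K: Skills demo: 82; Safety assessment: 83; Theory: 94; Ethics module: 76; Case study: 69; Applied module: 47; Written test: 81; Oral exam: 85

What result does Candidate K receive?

Theory (94) > Applied module (47), so Applied module counts as 94.
Weighted total:
  Skills demo 82 × 0.12 = 9.84
  Safety assessment 83 × 0.13 = 10.79
  Theory 94 × 0.07 = 6.58
  Ethics module 76 × 0.15 = 11.4
  Case study 69 × 0.09 = 6.21
  Applied module 94 × 0.07 = 6.58
  Written test 81 × 0.29 = 23.49
  Oral exam 85 × 0.08 = 6.8
Sum = 81.69
81.69 is ≥ 61.5 and < 82 → Silver

Silver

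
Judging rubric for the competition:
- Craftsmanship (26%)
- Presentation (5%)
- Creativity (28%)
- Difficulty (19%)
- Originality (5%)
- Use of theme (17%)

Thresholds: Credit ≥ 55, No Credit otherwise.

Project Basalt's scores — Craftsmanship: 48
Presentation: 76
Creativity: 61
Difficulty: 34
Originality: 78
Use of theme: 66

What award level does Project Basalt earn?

No Credit

Weighted total:
  Craftsmanship 48 × 0.26 = 12.48
  Presentation 76 × 0.05 = 3.8
  Creativity 61 × 0.28 = 17.08
  Difficulty 34 × 0.19 = 6.46
  Originality 78 × 0.05 = 3.9
  Use of theme 66 × 0.17 = 11.22
Sum = 54.94
54.94 < 55 → No Credit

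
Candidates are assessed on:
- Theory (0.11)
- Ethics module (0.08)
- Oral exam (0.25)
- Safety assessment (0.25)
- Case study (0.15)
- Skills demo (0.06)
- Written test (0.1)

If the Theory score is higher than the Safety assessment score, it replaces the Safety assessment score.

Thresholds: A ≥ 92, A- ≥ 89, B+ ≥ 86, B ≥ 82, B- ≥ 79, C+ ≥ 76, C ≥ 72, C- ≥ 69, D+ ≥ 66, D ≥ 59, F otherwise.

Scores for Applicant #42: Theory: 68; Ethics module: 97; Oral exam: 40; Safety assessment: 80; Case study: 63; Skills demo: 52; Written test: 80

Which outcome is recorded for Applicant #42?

Theory (68) ≤ Safety assessment (80), so Safety assessment stays at 80.
Weighted total:
  Theory 68 × 0.11 = 7.48
  Ethics module 97 × 0.08 = 7.76
  Oral exam 40 × 0.25 = 10
  Safety assessment 80 × 0.25 = 20
  Case study 63 × 0.15 = 9.45
  Skills demo 52 × 0.06 = 3.12
  Written test 80 × 0.1 = 8
Sum = 65.81
65.81 is ≥ 59 and < 66 → D

D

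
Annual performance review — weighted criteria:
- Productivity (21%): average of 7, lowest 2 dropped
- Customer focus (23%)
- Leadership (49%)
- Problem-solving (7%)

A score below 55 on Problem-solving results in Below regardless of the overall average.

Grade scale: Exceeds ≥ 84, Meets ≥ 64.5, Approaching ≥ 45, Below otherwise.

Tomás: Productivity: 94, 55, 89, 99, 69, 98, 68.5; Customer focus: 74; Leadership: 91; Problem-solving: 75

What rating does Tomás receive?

Exceeds

Productivity: drop 55, 68.5 → average of remaining 5 = 449/5 = 89.8
Problem-solving score 75 ≥ 55: minimum met.
Weighted total:
  Productivity 89.8 × 0.21 = 18.858
  Customer focus 74 × 0.23 = 17.02
  Leadership 91 × 0.49 = 44.59
  Problem-solving 75 × 0.07 = 5.25
Sum = 85.718
85.718 ≥ 84 → Exceeds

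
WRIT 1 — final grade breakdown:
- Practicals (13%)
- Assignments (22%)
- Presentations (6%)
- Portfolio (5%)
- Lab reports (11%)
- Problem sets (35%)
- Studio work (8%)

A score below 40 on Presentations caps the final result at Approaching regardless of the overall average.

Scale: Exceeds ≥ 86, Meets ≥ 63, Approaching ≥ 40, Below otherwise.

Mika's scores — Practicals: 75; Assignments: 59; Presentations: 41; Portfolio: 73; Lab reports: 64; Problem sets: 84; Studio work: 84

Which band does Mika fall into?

Meets

Presentations score 41 ≥ 40: minimum met.
Weighted total:
  Practicals 75 × 0.13 = 9.75
  Assignments 59 × 0.22 = 12.98
  Presentations 41 × 0.06 = 2.46
  Portfolio 73 × 0.05 = 3.65
  Lab reports 64 × 0.11 = 7.04
  Problem sets 84 × 0.35 = 29.4
  Studio work 84 × 0.08 = 6.72
Sum = 72
72 is ≥ 63 and < 86 → Meets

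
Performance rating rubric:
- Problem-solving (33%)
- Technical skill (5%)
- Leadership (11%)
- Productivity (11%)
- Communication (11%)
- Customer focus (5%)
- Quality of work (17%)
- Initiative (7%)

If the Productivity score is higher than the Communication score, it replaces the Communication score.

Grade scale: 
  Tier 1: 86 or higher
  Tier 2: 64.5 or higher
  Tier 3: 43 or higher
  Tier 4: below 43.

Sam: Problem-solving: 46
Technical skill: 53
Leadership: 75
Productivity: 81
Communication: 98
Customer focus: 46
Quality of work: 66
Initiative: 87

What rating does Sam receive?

Productivity (81) ≤ Communication (98), so Communication stays at 98.
Weighted total:
  Problem-solving 46 × 0.33 = 15.18
  Technical skill 53 × 0.05 = 2.65
  Leadership 75 × 0.11 = 8.25
  Productivity 81 × 0.11 = 8.91
  Communication 98 × 0.11 = 10.78
  Customer focus 46 × 0.05 = 2.3
  Quality of work 66 × 0.17 = 11.22
  Initiative 87 × 0.07 = 6.09
Sum = 65.38
65.38 is ≥ 64.5 and < 86 → Tier 2

Tier 2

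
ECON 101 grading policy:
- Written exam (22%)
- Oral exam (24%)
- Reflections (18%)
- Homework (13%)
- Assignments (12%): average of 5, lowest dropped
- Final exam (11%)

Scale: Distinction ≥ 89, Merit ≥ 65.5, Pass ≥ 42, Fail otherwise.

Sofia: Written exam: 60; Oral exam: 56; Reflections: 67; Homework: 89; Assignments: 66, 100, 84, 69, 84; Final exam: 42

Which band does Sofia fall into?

Assignments: drop 66 → average of remaining 4 = 337/4 = 84.25
Weighted total:
  Written exam 60 × 0.22 = 13.2
  Oral exam 56 × 0.24 = 13.44
  Reflections 67 × 0.18 = 12.06
  Homework 89 × 0.13 = 11.57
  Assignments 84.25 × 0.12 = 10.11
  Final exam 42 × 0.11 = 4.62
Sum = 65
65 is ≥ 42 and < 65.5 → Pass

Pass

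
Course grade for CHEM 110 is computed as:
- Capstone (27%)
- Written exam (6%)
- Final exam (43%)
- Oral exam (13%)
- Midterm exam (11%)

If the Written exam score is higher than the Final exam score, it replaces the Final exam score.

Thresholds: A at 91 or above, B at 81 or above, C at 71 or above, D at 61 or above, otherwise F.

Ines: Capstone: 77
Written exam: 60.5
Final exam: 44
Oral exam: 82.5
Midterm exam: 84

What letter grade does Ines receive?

Written exam (60.5) > Final exam (44), so Final exam counts as 60.5.
Weighted total:
  Capstone 77 × 0.27 = 20.79
  Written exam 60.5 × 0.06 = 3.63
  Final exam 60.5 × 0.43 = 26.015
  Oral exam 82.5 × 0.13 = 10.725
  Midterm exam 84 × 0.11 = 9.24
Sum = 70.4
70.4 is ≥ 61 and < 71 → D

D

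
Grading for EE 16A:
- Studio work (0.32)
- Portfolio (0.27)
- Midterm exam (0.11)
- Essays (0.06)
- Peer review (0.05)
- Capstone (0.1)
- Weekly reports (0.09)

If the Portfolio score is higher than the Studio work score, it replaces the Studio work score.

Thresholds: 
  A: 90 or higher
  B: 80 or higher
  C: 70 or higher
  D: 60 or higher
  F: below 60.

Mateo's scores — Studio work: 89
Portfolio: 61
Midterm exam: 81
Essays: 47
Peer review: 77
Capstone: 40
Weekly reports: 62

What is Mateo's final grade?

Portfolio (61) ≤ Studio work (89), so Studio work stays at 89.
Weighted total:
  Studio work 89 × 0.32 = 28.48
  Portfolio 61 × 0.27 = 16.47
  Midterm exam 81 × 0.11 = 8.91
  Essays 47 × 0.06 = 2.82
  Peer review 77 × 0.05 = 3.85
  Capstone 40 × 0.1 = 4
  Weekly reports 62 × 0.09 = 5.58
Sum = 70.11
70.11 is ≥ 70 and < 80 → C

C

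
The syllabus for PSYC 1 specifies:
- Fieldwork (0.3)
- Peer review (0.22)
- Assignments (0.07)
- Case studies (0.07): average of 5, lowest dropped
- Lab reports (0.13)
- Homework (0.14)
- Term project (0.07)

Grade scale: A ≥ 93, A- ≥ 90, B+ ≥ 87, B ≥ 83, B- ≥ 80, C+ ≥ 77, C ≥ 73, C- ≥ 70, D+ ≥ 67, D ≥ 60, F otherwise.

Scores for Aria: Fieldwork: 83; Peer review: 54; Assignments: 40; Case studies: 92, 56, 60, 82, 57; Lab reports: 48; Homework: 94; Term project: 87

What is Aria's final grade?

C-

Case studies: drop 56 → average of remaining 4 = 291/4 = 72.75
Weighted total:
  Fieldwork 83 × 0.3 = 24.9
  Peer review 54 × 0.22 = 11.88
  Assignments 40 × 0.07 = 2.8
  Case studies 72.75 × 0.07 = 5.0925
  Lab reports 48 × 0.13 = 6.24
  Homework 94 × 0.14 = 13.16
  Term project 87 × 0.07 = 6.09
Sum = 70.1625
70.1625 is ≥ 70 and < 73 → C-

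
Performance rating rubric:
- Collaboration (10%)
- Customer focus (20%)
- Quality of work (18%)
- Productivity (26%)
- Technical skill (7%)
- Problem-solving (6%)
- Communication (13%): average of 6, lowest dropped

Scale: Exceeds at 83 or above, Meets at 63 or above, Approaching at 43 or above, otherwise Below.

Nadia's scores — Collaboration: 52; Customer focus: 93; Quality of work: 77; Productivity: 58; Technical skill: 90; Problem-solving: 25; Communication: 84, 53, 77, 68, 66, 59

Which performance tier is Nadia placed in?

Communication: drop 53 → average of remaining 5 = 354/5 = 70.8
Weighted total:
  Collaboration 52 × 0.1 = 5.2
  Customer focus 93 × 0.2 = 18.6
  Quality of work 77 × 0.18 = 13.86
  Productivity 58 × 0.26 = 15.08
  Technical skill 90 × 0.07 = 6.3
  Problem-solving 25 × 0.06 = 1.5
  Communication 70.8 × 0.13 = 9.204
Sum = 69.744
69.744 is ≥ 63 and < 83 → Meets

Meets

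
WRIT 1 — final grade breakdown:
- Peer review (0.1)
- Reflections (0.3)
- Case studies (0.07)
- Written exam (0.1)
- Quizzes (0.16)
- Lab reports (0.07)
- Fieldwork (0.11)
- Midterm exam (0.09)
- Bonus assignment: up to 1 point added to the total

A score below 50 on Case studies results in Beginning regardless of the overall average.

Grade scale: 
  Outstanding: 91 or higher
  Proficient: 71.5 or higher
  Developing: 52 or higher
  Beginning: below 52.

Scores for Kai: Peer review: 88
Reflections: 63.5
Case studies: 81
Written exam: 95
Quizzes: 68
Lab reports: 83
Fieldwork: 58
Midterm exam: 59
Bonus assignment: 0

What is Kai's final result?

Case studies score 81 ≥ 50: minimum met.
Weighted total:
  Peer review 88 × 0.1 = 8.8
  Reflections 63.5 × 0.3 = 19.05
  Case studies 81 × 0.07 = 5.67
  Written exam 95 × 0.1 = 9.5
  Quizzes 68 × 0.16 = 10.88
  Lab reports 83 × 0.07 = 5.81
  Fieldwork 58 × 0.11 = 6.38
  Midterm exam 59 × 0.09 = 5.31
Sum = 71.4
Bonus assignment: 71.4 + 0 = 71.4
71.4 is ≥ 52 and < 71.5 → Developing

Developing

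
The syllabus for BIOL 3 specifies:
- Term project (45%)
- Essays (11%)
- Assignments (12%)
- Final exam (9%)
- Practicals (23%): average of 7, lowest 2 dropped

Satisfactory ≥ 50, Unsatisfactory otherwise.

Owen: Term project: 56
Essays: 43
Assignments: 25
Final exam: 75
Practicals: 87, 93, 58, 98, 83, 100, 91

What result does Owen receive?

Practicals: drop 58, 83 → average of remaining 5 = 469/5 = 93.8
Weighted total:
  Term project 56 × 0.45 = 25.2
  Essays 43 × 0.11 = 4.73
  Assignments 25 × 0.12 = 3
  Final exam 75 × 0.09 = 6.75
  Practicals 93.8 × 0.23 = 21.574
Sum = 61.254
61.254 ≥ 50 → Satisfactory

Satisfactory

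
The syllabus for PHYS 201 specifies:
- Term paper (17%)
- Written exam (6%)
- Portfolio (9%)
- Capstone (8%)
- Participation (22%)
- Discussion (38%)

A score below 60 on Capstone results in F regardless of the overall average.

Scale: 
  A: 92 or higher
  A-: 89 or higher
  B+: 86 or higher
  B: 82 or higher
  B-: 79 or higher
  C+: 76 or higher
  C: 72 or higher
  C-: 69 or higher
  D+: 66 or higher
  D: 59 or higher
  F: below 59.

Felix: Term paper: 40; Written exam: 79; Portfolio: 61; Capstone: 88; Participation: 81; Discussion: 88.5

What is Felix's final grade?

Capstone score 88 ≥ 60: minimum met.
Weighted total:
  Term paper 40 × 0.17 = 6.8
  Written exam 79 × 0.06 = 4.74
  Portfolio 61 × 0.09 = 5.49
  Capstone 88 × 0.08 = 7.04
  Participation 81 × 0.22 = 17.82
  Discussion 88.5 × 0.38 = 33.63
Sum = 75.52
75.52 is ≥ 72 and < 76 → C

C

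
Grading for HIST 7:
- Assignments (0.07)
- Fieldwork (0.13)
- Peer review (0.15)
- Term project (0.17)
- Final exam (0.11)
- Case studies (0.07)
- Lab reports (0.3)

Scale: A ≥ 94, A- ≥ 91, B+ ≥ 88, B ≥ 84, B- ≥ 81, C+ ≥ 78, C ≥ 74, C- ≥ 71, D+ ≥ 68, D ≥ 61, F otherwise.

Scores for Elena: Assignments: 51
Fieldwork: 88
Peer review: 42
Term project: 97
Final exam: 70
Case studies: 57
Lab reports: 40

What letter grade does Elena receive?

D

Weighted total:
  Assignments 51 × 0.07 = 3.57
  Fieldwork 88 × 0.13 = 11.44
  Peer review 42 × 0.15 = 6.3
  Term project 97 × 0.17 = 16.49
  Final exam 70 × 0.11 = 7.7
  Case studies 57 × 0.07 = 3.99
  Lab reports 40 × 0.3 = 12
Sum = 61.49
61.49 is ≥ 61 and < 68 → D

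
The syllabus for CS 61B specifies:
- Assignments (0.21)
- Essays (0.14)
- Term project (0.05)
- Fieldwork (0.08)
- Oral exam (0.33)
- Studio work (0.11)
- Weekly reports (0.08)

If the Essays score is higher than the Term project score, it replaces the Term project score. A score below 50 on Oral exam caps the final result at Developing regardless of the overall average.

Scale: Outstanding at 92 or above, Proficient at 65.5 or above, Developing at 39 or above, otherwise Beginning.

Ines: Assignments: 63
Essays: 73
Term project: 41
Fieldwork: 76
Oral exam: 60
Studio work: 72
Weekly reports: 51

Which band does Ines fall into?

Essays (73) > Term project (41), so Term project counts as 73.
Oral exam score 60 ≥ 50: minimum met.
Weighted total:
  Assignments 63 × 0.21 = 13.23
  Essays 73 × 0.14 = 10.22
  Term project 73 × 0.05 = 3.65
  Fieldwork 76 × 0.08 = 6.08
  Oral exam 60 × 0.33 = 19.8
  Studio work 72 × 0.11 = 7.92
  Weekly reports 51 × 0.08 = 4.08
Sum = 64.98
64.98 is ≥ 39 and < 65.5 → Developing

Developing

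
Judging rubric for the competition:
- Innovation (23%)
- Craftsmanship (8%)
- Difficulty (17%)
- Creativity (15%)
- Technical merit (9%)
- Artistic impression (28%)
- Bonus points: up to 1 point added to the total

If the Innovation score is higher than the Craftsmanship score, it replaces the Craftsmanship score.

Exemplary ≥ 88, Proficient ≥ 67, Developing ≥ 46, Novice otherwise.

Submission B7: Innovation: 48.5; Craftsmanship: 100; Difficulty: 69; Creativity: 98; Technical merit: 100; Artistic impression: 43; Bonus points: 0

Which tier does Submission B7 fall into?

Innovation (48.5) ≤ Craftsmanship (100), so Craftsmanship stays at 100.
Weighted total:
  Innovation 48.5 × 0.23 = 11.155
  Craftsmanship 100 × 0.08 = 8
  Difficulty 69 × 0.17 = 11.73
  Creativity 98 × 0.15 = 14.7
  Technical merit 100 × 0.09 = 9
  Artistic impression 43 × 0.28 = 12.04
Sum = 66.625
Bonus points: 66.625 + 0 = 66.625
66.625 is ≥ 46 and < 67 → Developing

Developing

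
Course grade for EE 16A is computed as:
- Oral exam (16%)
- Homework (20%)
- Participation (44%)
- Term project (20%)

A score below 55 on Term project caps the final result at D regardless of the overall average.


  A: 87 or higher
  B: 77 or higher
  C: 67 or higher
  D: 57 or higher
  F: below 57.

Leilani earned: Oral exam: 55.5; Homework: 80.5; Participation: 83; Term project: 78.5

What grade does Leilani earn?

Term project score 78.5 ≥ 55: minimum met.
Weighted total:
  Oral exam 55.5 × 0.16 = 8.88
  Homework 80.5 × 0.2 = 16.1
  Participation 83 × 0.44 = 36.52
  Term project 78.5 × 0.2 = 15.7
Sum = 77.2
77.2 is ≥ 77 and < 87 → B

B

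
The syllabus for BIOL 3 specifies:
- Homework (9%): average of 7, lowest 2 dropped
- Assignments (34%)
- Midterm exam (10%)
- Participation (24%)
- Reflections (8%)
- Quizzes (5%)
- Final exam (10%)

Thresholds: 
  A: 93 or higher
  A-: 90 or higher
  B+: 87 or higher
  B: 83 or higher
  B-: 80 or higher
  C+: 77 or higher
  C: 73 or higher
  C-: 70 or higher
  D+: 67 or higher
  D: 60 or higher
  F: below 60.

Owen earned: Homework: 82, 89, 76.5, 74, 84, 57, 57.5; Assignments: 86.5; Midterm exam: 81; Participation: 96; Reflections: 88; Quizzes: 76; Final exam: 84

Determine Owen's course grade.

B+

Homework: drop 57, 57.5 → average of remaining 5 = 405.5/5 = 81.1
Weighted total:
  Homework 81.1 × 0.09 = 7.299
  Assignments 86.5 × 0.34 = 29.41
  Midterm exam 81 × 0.1 = 8.1
  Participation 96 × 0.24 = 23.04
  Reflections 88 × 0.08 = 7.04
  Quizzes 76 × 0.05 = 3.8
  Final exam 84 × 0.1 = 8.4
Sum = 87.089
87.089 is ≥ 87 and < 90 → B+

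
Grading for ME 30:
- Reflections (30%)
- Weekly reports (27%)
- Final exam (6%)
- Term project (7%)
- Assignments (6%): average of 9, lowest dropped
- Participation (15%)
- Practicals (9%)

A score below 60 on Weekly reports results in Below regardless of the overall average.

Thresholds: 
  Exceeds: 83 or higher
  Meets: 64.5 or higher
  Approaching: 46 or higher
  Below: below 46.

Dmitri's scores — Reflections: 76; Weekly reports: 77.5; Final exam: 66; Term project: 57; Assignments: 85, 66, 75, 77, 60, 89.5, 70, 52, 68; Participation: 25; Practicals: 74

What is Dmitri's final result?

Meets

Assignments: drop 52 → average of remaining 8 = 590.5/8 = 73.8125
Weekly reports score 77.5 ≥ 60: minimum met.
Weighted total:
  Reflections 76 × 0.3 = 22.8
  Weekly reports 77.5 × 0.27 = 20.925
  Final exam 66 × 0.06 = 3.96
  Term project 57 × 0.07 = 3.99
  Assignments 73.8125 × 0.06 = 4.42875
  Participation 25 × 0.15 = 3.75
  Practicals 74 × 0.09 = 6.66
Sum = 66.51375
66.51375 is ≥ 64.5 and < 83 → Meets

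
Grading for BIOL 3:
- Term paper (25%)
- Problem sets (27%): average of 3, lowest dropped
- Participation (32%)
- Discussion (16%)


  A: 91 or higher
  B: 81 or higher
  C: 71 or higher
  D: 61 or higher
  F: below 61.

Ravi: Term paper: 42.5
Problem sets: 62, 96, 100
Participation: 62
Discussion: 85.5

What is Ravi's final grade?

D

Problem sets: drop 62 → average of remaining 2 = 196/2 = 98
Weighted total:
  Term paper 42.5 × 0.25 = 10.625
  Problem sets 98 × 0.27 = 26.46
  Participation 62 × 0.32 = 19.84
  Discussion 85.5 × 0.16 = 13.68
Sum = 70.605
70.605 is ≥ 61 and < 71 → D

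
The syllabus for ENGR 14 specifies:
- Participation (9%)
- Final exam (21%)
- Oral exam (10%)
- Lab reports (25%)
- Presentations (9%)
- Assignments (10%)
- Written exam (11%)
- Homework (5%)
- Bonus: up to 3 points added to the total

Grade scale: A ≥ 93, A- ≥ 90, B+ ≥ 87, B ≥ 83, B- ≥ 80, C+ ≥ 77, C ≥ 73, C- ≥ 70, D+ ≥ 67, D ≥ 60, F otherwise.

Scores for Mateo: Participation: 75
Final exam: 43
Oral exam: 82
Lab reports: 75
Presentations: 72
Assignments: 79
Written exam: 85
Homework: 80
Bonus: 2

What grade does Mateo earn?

C-

Weighted total:
  Participation 75 × 0.09 = 6.75
  Final exam 43 × 0.21 = 9.03
  Oral exam 82 × 0.1 = 8.2
  Lab reports 75 × 0.25 = 18.75
  Presentations 72 × 0.09 = 6.48
  Assignments 79 × 0.1 = 7.9
  Written exam 85 × 0.11 = 9.35
  Homework 80 × 0.05 = 4
Sum = 70.46
Bonus: 70.46 + 2 = 72.46
72.46 is ≥ 70 and < 73 → C-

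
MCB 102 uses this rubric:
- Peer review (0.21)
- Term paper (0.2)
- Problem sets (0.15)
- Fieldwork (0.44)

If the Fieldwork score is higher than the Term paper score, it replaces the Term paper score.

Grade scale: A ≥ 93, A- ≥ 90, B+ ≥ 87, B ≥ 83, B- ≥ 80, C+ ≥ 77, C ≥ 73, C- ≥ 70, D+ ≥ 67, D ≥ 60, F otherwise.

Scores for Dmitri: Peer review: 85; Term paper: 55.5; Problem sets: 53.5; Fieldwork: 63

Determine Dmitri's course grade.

D

Fieldwork (63) > Term paper (55.5), so Term paper counts as 63.
Weighted total:
  Peer review 85 × 0.21 = 17.85
  Term paper 63 × 0.2 = 12.6
  Problem sets 53.5 × 0.15 = 8.025
  Fieldwork 63 × 0.44 = 27.72
Sum = 66.195
66.195 is ≥ 60 and < 67 → D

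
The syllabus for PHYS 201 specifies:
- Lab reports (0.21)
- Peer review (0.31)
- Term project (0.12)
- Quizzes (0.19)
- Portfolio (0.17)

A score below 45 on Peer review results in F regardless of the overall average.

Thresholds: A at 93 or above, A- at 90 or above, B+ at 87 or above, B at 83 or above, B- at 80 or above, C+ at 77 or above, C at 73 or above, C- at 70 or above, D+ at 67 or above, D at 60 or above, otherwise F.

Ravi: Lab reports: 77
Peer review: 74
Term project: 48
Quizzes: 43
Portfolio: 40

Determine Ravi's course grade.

F

Peer review score 74 ≥ 45: minimum met.
Weighted total:
  Lab reports 77 × 0.21 = 16.17
  Peer review 74 × 0.31 = 22.94
  Term project 48 × 0.12 = 5.76
  Quizzes 43 × 0.19 = 8.17
  Portfolio 40 × 0.17 = 6.8
Sum = 59.84
59.84 < 60 → F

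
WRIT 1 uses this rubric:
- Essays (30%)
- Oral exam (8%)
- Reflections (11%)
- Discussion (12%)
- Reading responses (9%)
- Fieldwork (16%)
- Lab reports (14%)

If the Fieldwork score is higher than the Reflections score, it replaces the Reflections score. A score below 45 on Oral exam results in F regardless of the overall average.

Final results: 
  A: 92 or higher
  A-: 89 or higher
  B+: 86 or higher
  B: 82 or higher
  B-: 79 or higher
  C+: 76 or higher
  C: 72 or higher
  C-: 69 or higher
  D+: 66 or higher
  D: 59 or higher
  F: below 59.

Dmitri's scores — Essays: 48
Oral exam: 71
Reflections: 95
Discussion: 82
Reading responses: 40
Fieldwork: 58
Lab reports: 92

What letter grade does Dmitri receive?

Fieldwork (58) ≤ Reflections (95), so Reflections stays at 95.
Oral exam score 71 ≥ 45: minimum met.
Weighted total:
  Essays 48 × 0.3 = 14.4
  Oral exam 71 × 0.08 = 5.68
  Reflections 95 × 0.11 = 10.45
  Discussion 82 × 0.12 = 9.84
  Reading responses 40 × 0.09 = 3.6
  Fieldwork 58 × 0.16 = 9.28
  Lab reports 92 × 0.14 = 12.88
Sum = 66.13
66.13 is ≥ 66 and < 69 → D+

D+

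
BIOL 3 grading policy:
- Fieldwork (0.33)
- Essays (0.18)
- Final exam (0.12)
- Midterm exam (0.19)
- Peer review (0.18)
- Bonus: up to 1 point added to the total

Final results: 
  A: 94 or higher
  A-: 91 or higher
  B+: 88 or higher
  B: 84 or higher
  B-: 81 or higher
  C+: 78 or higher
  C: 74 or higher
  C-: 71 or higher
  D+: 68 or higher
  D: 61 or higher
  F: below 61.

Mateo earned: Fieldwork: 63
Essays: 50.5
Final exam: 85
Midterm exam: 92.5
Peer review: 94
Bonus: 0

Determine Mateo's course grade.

C

Weighted total:
  Fieldwork 63 × 0.33 = 20.79
  Essays 50.5 × 0.18 = 9.09
  Final exam 85 × 0.12 = 10.2
  Midterm exam 92.5 × 0.19 = 17.575
  Peer review 94 × 0.18 = 16.92
Sum = 74.575
Bonus: 74.575 + 0 = 74.575
74.575 is ≥ 74 and < 78 → C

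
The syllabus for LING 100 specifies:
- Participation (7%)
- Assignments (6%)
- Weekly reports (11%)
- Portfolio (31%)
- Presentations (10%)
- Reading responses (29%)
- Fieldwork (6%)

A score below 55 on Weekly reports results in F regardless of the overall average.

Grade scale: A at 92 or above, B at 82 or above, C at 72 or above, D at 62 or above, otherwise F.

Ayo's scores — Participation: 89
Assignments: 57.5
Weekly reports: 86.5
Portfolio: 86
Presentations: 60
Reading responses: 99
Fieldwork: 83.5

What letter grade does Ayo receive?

B

Weekly reports score 86.5 ≥ 55: minimum met.
Weighted total:
  Participation 89 × 0.07 = 6.23
  Assignments 57.5 × 0.06 = 3.45
  Weekly reports 86.5 × 0.11 = 9.515
  Portfolio 86 × 0.31 = 26.66
  Presentations 60 × 0.1 = 6
  Reading responses 99 × 0.29 = 28.71
  Fieldwork 83.5 × 0.06 = 5.01
Sum = 85.575
85.575 is ≥ 82 and < 92 → B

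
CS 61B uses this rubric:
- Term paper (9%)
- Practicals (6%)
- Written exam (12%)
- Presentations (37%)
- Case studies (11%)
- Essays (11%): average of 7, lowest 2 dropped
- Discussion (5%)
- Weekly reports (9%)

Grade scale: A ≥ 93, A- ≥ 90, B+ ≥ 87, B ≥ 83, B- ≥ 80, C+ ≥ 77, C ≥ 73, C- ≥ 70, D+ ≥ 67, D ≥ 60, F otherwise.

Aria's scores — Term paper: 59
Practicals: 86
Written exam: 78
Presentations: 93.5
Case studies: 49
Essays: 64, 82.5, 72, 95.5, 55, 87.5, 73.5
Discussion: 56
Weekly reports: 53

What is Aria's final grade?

C

Essays: drop 55, 64 → average of remaining 5 = 411/5 = 82.2
Weighted total:
  Term paper 59 × 0.09 = 5.31
  Practicals 86 × 0.06 = 5.16
  Written exam 78 × 0.12 = 9.36
  Presentations 93.5 × 0.37 = 34.595
  Case studies 49 × 0.11 = 5.39
  Essays 82.2 × 0.11 = 9.042
  Discussion 56 × 0.05 = 2.8
  Weekly reports 53 × 0.09 = 4.77
Sum = 76.427
76.427 is ≥ 73 and < 77 → C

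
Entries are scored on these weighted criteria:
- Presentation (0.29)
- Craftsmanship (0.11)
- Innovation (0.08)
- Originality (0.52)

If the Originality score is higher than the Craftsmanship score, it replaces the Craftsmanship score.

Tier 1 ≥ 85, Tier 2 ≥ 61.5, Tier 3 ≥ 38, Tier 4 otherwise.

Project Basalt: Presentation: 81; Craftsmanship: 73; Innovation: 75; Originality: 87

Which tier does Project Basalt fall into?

Tier 2

Originality (87) > Craftsmanship (73), so Craftsmanship counts as 87.
Weighted total:
  Presentation 81 × 0.29 = 23.49
  Craftsmanship 87 × 0.11 = 9.57
  Innovation 75 × 0.08 = 6
  Originality 87 × 0.52 = 45.24
Sum = 84.3
84.3 is ≥ 61.5 and < 85 → Tier 2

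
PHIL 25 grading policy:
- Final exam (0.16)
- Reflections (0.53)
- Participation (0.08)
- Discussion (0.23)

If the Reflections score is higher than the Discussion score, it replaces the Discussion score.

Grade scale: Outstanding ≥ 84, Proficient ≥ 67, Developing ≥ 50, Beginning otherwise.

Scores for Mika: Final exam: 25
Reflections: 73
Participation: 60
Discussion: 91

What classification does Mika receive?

Proficient

Reflections (73) ≤ Discussion (91), so Discussion stays at 91.
Weighted total:
  Final exam 25 × 0.16 = 4
  Reflections 73 × 0.53 = 38.69
  Participation 60 × 0.08 = 4.8
  Discussion 91 × 0.23 = 20.93
Sum = 68.42
68.42 is ≥ 67 and < 84 → Proficient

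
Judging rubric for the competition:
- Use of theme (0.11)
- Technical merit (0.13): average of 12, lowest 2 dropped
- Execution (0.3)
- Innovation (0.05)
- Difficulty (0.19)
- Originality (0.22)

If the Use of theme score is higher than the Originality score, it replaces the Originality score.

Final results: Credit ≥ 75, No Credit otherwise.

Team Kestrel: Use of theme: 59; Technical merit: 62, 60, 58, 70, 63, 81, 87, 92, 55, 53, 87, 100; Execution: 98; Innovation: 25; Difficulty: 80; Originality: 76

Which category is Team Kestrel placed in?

Credit

Technical merit: drop 53, 55 → average of remaining 10 = 760/10 = 76
Use of theme (59) ≤ Originality (76), so Originality stays at 76.
Weighted total:
  Use of theme 59 × 0.11 = 6.49
  Technical merit 76 × 0.13 = 9.88
  Execution 98 × 0.3 = 29.4
  Innovation 25 × 0.05 = 1.25
  Difficulty 80 × 0.19 = 15.2
  Originality 76 × 0.22 = 16.72
Sum = 78.94
78.94 ≥ 75 → Credit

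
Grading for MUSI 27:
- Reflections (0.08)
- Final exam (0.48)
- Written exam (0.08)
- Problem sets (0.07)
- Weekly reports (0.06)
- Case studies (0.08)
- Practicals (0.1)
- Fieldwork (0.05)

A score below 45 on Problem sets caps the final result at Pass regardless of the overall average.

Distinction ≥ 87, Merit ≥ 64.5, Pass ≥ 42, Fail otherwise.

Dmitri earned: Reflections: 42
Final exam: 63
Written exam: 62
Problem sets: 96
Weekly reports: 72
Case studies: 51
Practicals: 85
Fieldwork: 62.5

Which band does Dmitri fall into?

Problem sets score 96 ≥ 45: minimum met.
Weighted total:
  Reflections 42 × 0.08 = 3.36
  Final exam 63 × 0.48 = 30.24
  Written exam 62 × 0.08 = 4.96
  Problem sets 96 × 0.07 = 6.72
  Weekly reports 72 × 0.06 = 4.32
  Case studies 51 × 0.08 = 4.08
  Practicals 85 × 0.1 = 8.5
  Fieldwork 62.5 × 0.05 = 3.125
Sum = 65.305
65.305 is ≥ 64.5 and < 87 → Merit

Merit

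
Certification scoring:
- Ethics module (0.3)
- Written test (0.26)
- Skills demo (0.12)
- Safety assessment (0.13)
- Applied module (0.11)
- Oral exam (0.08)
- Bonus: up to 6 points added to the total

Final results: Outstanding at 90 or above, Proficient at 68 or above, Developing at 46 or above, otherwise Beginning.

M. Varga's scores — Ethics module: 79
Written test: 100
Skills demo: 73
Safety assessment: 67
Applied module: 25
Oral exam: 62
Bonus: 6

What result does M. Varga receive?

Proficient

Weighted total:
  Ethics module 79 × 0.3 = 23.7
  Written test 100 × 0.26 = 26
  Skills demo 73 × 0.12 = 8.76
  Safety assessment 67 × 0.13 = 8.71
  Applied module 25 × 0.11 = 2.75
  Oral exam 62 × 0.08 = 4.96
Sum = 74.88
Bonus: 74.88 + 6 = 80.88
80.88 is ≥ 68 and < 90 → Proficient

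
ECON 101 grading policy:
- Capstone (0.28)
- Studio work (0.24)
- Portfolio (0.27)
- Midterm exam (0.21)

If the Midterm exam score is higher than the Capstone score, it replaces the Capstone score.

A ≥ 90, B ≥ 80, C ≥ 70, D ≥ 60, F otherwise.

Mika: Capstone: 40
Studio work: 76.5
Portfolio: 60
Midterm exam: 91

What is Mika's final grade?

C

Midterm exam (91) > Capstone (40), so Capstone counts as 91.
Weighted total:
  Capstone 91 × 0.28 = 25.48
  Studio work 76.5 × 0.24 = 18.36
  Portfolio 60 × 0.27 = 16.2
  Midterm exam 91 × 0.21 = 19.11
Sum = 79.15
79.15 is ≥ 70 and < 80 → C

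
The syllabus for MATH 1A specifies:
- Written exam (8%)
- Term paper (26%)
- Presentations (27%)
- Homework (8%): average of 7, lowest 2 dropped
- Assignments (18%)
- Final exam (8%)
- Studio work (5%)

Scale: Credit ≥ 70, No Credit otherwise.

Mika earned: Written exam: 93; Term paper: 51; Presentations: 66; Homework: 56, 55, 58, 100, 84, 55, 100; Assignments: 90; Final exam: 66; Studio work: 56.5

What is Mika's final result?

Homework: drop 55, 55 → average of remaining 5 = 398/5 = 79.6
Weighted total:
  Written exam 93 × 0.08 = 7.44
  Term paper 51 × 0.26 = 13.26
  Presentations 66 × 0.27 = 17.82
  Homework 79.6 × 0.08 = 6.368
  Assignments 90 × 0.18 = 16.2
  Final exam 66 × 0.08 = 5.28
  Studio work 56.5 × 0.05 = 2.825
Sum = 69.193
69.193 < 70 → No Credit

No Credit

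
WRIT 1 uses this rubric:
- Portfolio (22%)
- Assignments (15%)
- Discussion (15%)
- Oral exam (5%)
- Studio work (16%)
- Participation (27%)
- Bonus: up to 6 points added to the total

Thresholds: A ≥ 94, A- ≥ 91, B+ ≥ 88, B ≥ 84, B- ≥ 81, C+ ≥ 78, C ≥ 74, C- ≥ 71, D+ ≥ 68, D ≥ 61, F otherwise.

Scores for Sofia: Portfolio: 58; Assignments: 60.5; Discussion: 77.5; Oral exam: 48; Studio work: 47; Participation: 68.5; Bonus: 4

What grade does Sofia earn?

D

Weighted total:
  Portfolio 58 × 0.22 = 12.76
  Assignments 60.5 × 0.15 = 9.075
  Discussion 77.5 × 0.15 = 11.625
  Oral exam 48 × 0.05 = 2.4
  Studio work 47 × 0.16 = 7.52
  Participation 68.5 × 0.27 = 18.495
Sum = 61.875
Bonus: 61.875 + 4 = 65.875
65.875 is ≥ 61 and < 68 → D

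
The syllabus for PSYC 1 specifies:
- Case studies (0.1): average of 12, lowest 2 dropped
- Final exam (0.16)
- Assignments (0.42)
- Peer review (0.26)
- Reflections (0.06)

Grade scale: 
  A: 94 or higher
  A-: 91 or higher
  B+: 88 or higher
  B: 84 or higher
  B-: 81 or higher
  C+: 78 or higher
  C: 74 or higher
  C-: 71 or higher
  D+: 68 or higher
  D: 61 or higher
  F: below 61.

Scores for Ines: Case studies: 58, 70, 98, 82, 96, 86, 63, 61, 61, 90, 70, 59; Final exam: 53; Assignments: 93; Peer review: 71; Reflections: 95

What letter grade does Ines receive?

Case studies: drop 58, 59 → average of remaining 10 = 777/10 = 77.7
Weighted total:
  Case studies 77.7 × 0.1 = 7.77
  Final exam 53 × 0.16 = 8.48
  Assignments 93 × 0.42 = 39.06
  Peer review 71 × 0.26 = 18.46
  Reflections 95 × 0.06 = 5.7
Sum = 79.47
79.47 is ≥ 78 and < 81 → C+

C+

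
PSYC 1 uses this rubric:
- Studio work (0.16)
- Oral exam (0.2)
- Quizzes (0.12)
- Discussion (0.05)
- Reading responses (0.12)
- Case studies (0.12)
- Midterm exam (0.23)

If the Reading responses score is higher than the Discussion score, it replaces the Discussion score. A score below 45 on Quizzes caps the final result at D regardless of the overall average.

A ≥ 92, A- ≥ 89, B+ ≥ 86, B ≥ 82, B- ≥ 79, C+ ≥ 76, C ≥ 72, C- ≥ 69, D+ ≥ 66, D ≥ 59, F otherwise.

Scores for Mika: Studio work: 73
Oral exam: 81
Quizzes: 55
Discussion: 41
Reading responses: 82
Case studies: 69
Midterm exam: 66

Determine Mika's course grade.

Reading responses (82) > Discussion (41), so Discussion counts as 82.
Quizzes score 55 ≥ 45: minimum met.
Weighted total:
  Studio work 73 × 0.16 = 11.68
  Oral exam 81 × 0.2 = 16.2
  Quizzes 55 × 0.12 = 6.6
  Discussion 82 × 0.05 = 4.1
  Reading responses 82 × 0.12 = 9.84
  Case studies 69 × 0.12 = 8.28
  Midterm exam 66 × 0.23 = 15.18
Sum = 71.88
71.88 is ≥ 69 and < 72 → C-

C-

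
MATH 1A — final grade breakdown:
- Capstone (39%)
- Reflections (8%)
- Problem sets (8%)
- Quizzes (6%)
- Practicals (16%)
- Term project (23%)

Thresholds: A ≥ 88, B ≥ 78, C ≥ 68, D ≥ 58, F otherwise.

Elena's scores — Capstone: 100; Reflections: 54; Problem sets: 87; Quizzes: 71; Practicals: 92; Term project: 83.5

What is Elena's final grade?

Weighted total:
  Capstone 100 × 0.39 = 39
  Reflections 54 × 0.08 = 4.32
  Problem sets 87 × 0.08 = 6.96
  Quizzes 71 × 0.06 = 4.26
  Practicals 92 × 0.16 = 14.72
  Term project 83.5 × 0.23 = 19.205
Sum = 88.465
88.465 ≥ 88 → A

A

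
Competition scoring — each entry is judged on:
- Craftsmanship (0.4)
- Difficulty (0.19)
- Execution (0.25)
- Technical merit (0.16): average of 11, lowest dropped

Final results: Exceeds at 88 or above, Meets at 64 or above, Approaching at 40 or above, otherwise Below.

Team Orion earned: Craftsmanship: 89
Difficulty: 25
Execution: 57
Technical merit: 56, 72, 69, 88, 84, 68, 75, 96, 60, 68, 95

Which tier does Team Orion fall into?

Meets

Technical merit: drop 56 → average of remaining 10 = 775/10 = 77.5
Weighted total:
  Craftsmanship 89 × 0.4 = 35.6
  Difficulty 25 × 0.19 = 4.75
  Execution 57 × 0.25 = 14.25
  Technical merit 77.5 × 0.16 = 12.4
Sum = 67
67 is ≥ 64 and < 88 → Meets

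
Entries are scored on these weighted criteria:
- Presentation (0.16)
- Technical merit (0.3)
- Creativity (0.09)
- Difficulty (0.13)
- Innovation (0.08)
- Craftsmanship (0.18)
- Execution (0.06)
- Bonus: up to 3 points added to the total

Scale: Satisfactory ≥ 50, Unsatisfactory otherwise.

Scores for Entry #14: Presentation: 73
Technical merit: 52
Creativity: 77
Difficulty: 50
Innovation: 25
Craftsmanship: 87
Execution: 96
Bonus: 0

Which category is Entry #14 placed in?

Weighted total:
  Presentation 73 × 0.16 = 11.68
  Technical merit 52 × 0.3 = 15.6
  Creativity 77 × 0.09 = 6.93
  Difficulty 50 × 0.13 = 6.5
  Innovation 25 × 0.08 = 2
  Craftsmanship 87 × 0.18 = 15.66
  Execution 96 × 0.06 = 5.76
Sum = 64.13
Bonus: 64.13 + 0 = 64.13
64.13 ≥ 50 → Satisfactory

Satisfactory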